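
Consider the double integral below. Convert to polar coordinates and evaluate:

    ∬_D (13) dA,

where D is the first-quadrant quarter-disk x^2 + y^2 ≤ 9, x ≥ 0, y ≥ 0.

The region D is 0 ≤ r ≤ 3, 0 ≤ θ ≤ π/2 in polar coordinates, where x = r cos(θ), y = r sin(θ), and dA = r dr dθ.

Under the substitution, the integrand becomes 13, so

    ∬_D (13) dA = ∫_{0}^{π/2} ∫_{0}^{3} (13) · r dr dθ.

Inner integral (in r): ∫_{0}^{3} (13) · r dr = 117/2.

Outer integral (in θ): ∫_{0}^{π/2} (117/2) dθ = 117π/4.

Therefore ∬_D (13) dA = 117π/4.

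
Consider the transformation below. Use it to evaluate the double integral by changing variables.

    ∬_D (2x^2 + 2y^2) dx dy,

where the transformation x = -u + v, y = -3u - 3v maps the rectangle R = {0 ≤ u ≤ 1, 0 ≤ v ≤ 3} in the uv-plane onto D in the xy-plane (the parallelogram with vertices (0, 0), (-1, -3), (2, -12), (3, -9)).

Compute the Jacobian determinant of (x, y) with respect to (u, v):

    ∂(x,y)/∂(u,v) = | -1  1 | = (-1)(-3) - (1)(-3) = 6.
                   | -3  -3 |

Its absolute value is |J| = 6 (the area scaling factor).

Substituting x = -u + v, y = -3u - 3v into the integrand,

    2x^2 + 2y^2 → 20u^2 + 32u v + 20v^2,

so the integral becomes

    ∬_R (20u^2 + 32u v + 20v^2) · |J| du dv = ∫_0^1 ∫_0^3 (120u^2 + 192u v + 120v^2) dv du.

Inner (v): 360u^2 + 864u + 1080.
Outer (u): 1632.

Therefore ∬_D (2x^2 + 2y^2) dx dy = 1632.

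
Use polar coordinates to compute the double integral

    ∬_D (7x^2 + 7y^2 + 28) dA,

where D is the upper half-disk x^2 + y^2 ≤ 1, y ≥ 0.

The region D is 0 ≤ r ≤ 1, 0 ≤ θ ≤ π in polar coordinates, where x = r cos(θ), y = r sin(θ), and dA = r dr dθ.

Under the substitution, the integrand becomes 7r^2 + 28, so

    ∬_D (7x^2 + 7y^2 + 28) dA = ∫_{0}^{π} ∫_{0}^{1} (7r^2 + 28) · r dr dθ.

Inner integral (in r): ∫_{0}^{1} (7r^2 + 28) · r dr = 63/4.

Outer integral (in θ): ∫_{0}^{π} (63/4) dθ = 63π/4.

Therefore ∬_D (7x^2 + 7y^2 + 28) dA = 63π/4.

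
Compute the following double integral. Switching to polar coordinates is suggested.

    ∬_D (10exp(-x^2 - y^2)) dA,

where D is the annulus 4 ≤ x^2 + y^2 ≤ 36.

The region D is 2 ≤ r ≤ 6, 0 ≤ θ ≤ 2π in polar coordinates, where x = r cos(θ), y = r sin(θ), and dA = r dr dθ.

Under the substitution, the integrand becomes 10exp(-r^2), so

    ∬_D (10exp(-x^2 - y^2)) dA = ∫_{0}^{2π} ∫_{2}^{6} (10exp(-r^2)) · r dr dθ.

Inner integral (in r): ∫_{2}^{6} (10exp(-r^2)) · r dr = -(5 - 5exp(32))exp(-36).

Outer integral (in θ): ∫_{0}^{2π} (-(5 - 5exp(32))exp(-36)) dθ = -10π (1 - exp(32))exp(-36).

Therefore ∬_D (10exp(-x^2 - y^2)) dA = -10π (1 - exp(32))exp(-36).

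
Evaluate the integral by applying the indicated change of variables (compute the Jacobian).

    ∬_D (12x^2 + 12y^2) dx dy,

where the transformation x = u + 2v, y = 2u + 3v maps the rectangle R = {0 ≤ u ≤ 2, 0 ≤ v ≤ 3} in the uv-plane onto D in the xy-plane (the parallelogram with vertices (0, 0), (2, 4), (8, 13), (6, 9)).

Compute the Jacobian determinant of (x, y) with respect to (u, v):

    ∂(x,y)/∂(u,v) = | 1  2 | = (1)(3) - (2)(2) = -1.
                   | 2  3 |

Its absolute value is |J| = 1 (the area scaling factor).

Substituting x = u + 2v, y = 2u + 3v into the integrand,

    12x^2 + 12y^2 → 60u^2 + 192u v + 156v^2,

so the integral becomes

    ∬_R (60u^2 + 192u v + 156v^2) · |J| du dv = ∫_0^2 ∫_0^3 (60u^2 + 192u v + 156v^2) dv du.

Inner (v): 180u^2 + 864u + 1404.
Outer (u): 5016.

Therefore ∬_D (12x^2 + 12y^2) dx dy = 5016.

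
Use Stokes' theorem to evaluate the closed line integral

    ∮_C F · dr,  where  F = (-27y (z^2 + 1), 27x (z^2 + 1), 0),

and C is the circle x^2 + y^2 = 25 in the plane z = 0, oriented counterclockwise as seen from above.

Let S be the flat disk x^2 + y^2 ≤ 25 in the plane z = 0, with upward unit normal n̂ = ẑ. By Stokes' theorem,

    ∮_C F · dr = ∬_S (∇ × F) · n̂ dS = ∬_D (curl F)_z dA,

where D is the disk x^2 + y^2 ≤ 25.

Compute the curl of F = (-27y (z^2 + 1), 27x (z^2 + 1), 0):
    (∇ × F)_x = ∂F_z/∂y - ∂F_y/∂z = -54x z,
    (∇ × F)_y = ∂F_x/∂z - ∂F_z/∂x = -54y z,
    (∇ × F)_z = ∂F_y/∂x - ∂F_x/∂y = 54z^2 + 54.

On z = 0, (curl F)_z = 54.

Convert to polar (x = r cos θ, y = r sin θ, dA = r dr dθ); the integrand becomes 54, so

    ∬_D (curl F)_z dA = ∫_0^{2π} ∫_0^{5} (54) · r dr dθ.

Inner (r from 0 to 5): 675.
Outer (θ from 0 to 2π): 1350π.

Therefore ∮_C F · dr = 1350π.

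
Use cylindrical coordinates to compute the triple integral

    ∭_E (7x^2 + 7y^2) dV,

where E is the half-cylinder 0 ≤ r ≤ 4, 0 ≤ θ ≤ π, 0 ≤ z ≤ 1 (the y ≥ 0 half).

In cylindrical coordinates, x = r cos(θ), y = r sin(θ), z = z, and dV = r dr dθ dz.

The integrand becomes 7r^2, so

    ∭_E (7x^2 + 7y^2) dV = ∫_{0}^{π} ∫_{0}^{4} ∫_{0}^{1} (7r^2) · r dz dr dθ.

Inner (z): 7r^3.
Middle (r from 0 to 4): 448.
Outer (θ): 448π.

Therefore the triple integral equals 448π.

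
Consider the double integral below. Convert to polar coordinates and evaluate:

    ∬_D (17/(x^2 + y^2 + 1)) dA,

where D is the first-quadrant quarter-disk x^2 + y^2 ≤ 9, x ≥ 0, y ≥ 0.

The region D is 0 ≤ r ≤ 3, 0 ≤ θ ≤ π/2 in polar coordinates, where x = r cos(θ), y = r sin(θ), and dA = r dr dθ.

Under the substitution, the integrand becomes 17/(r^2 + 1), so

    ∬_D (17/(x^2 + y^2 + 1)) dA = ∫_{0}^{π/2} ∫_{0}^{3} (17/(r^2 + 1)) · r dr dθ.

Inner integral (in r): ∫_{0}^{3} (17/(r^2 + 1)) · r dr = 17log(10)/2.

Outer integral (in θ): ∫_{0}^{π/2} (17log(10)/2) dθ = 17π log(10)/4.

Therefore ∬_D (17/(x^2 + y^2 + 1)) dA = 17π log(10)/4.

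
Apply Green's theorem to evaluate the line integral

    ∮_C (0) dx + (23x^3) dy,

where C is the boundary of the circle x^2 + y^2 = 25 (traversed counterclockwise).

Green's theorem converts the closed line integral into a double integral over the enclosed region D:

    ∮_C P dx + Q dy = ∬_D (∂Q/∂x - ∂P/∂y) dA.

Here P = 0, Q = 23x^3, so

    ∂Q/∂x = 69x^2,    ∂P/∂y = 0,
    ∂Q/∂x - ∂P/∂y = 69x^2.

D is the region x^2 + y^2 ≤ 25. Evaluating the double integral:

In polar coordinates (x = r cos θ, y = r sin θ, dA = r dr dθ) the integrand becomes 69r^2cos(θ)^2, so

    ∬_D (69x^2) dA = ∫_0^{2π} ∫_0^{5} (69r^2cos(θ)^2) · r dr dθ.

Inner (r from 0 to 5): 43125cos(θ)^2/4.
Outer (θ from 0 to 2π): 43125π/4.

Therefore ∮_C P dx + Q dy = 43125π/4.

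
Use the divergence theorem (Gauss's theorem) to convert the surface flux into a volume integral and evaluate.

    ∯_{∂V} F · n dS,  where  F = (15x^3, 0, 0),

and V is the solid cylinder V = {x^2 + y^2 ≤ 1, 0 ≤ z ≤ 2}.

By the divergence theorem,

    ∯_{∂V} F · n dS = ∭_V (∇ · F) dV.

Compute the divergence:
    ∇ · F = ∂F_x/∂x + ∂F_y/∂y + ∂F_z/∂z = 45x^2 + 0 + 0 = 45x^2.

In cylindrical coordinates, x = r cos(θ), y = r sin(θ), z = z, dV = r dr dθ dz, with 0 ≤ r ≤ 1, 0 ≤ θ ≤ 2π, 0 ≤ z ≤ 2.

The integrand, after substitution and multiplying by the volume element, becomes (45r^2cos(θ)^2) · r, so

    ∭_V (∇·F) dV = ∫_0^{2π} ∫_0^{1} ∫_0^{2} (45r^2cos(θ)^2) · r dz dr dθ.

Inner (z from 0 to 2): 90r^3cos(θ)^2.
Middle (r from 0 to 1): 45cos(θ)^2/2.
Outer (θ from 0 to 2π): 45π/2.

Therefore ∯_{∂V} F · n dS = 45π/2.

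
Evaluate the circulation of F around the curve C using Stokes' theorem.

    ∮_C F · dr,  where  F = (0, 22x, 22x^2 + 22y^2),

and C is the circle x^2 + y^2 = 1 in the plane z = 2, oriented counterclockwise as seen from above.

Let S be the flat disk x^2 + y^2 ≤ 1 in the plane z = 2, with upward unit normal n̂ = ẑ. By Stokes' theorem,

    ∮_C F · dr = ∬_S (∇ × F) · n̂ dS = ∬_D (curl F)_z dA,

where D is the disk x^2 + y^2 ≤ 1.

Compute the curl of F = (0, 22x, 22x^2 + 22y^2):
    (∇ × F)_x = ∂F_z/∂y - ∂F_y/∂z = 44y,
    (∇ × F)_y = ∂F_x/∂z - ∂F_z/∂x = -44x,
    (∇ × F)_z = ∂F_y/∂x - ∂F_x/∂y = 22.

On z = 2, (curl F)_z = 22.

Convert to polar (x = r cos θ, y = r sin θ, dA = r dr dθ); the integrand becomes 22, so

    ∬_D (curl F)_z dA = ∫_0^{2π} ∫_0^{1} (22) · r dr dθ.

Inner (r from 0 to 1): 11.
Outer (θ from 0 to 2π): 22π.

Therefore ∮_C F · dr = 22π.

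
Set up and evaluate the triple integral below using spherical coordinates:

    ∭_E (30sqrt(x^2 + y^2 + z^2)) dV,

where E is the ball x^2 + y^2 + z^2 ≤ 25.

In spherical coordinates, x = ρ sin(φ) cos(θ), y = ρ sin(φ) sin(θ), z = ρ cos(φ), and dV = ρ^2 sin(φ) dρ dφ dθ.

The integrand becomes 30ρ, so

    ∭_E (30sqrt(x^2 + y^2 + z^2)) dV = ∫_{0}^{2π} ∫_{0}^{π} ∫_{0}^{5} (30ρ) · ρ^2 sin(φ) dρ dφ dθ.

Inner (ρ): 9375sin(φ)/2.
Middle (φ): 9375.
Outer (θ): 18750π.

Therefore the triple integral equals 18750π.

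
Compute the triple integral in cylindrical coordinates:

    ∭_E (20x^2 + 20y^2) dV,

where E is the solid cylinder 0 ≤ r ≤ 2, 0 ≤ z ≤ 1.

In cylindrical coordinates, x = r cos(θ), y = r sin(θ), z = z, and dV = r dr dθ dz.

The integrand becomes 20r^2, so

    ∭_E (20x^2 + 20y^2) dV = ∫_{0}^{2π} ∫_{0}^{2} ∫_{0}^{1} (20r^2) · r dz dr dθ.

Inner (z): 20r^3.
Middle (r from 0 to 2): 80.
Outer (θ): 160π.

Therefore the triple integral equals 160π.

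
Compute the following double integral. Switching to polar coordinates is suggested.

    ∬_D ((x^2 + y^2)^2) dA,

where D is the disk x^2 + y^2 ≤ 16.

The region D is 0 ≤ r ≤ 4, 0 ≤ θ ≤ 2π in polar coordinates, where x = r cos(θ), y = r sin(θ), and dA = r dr dθ.

Under the substitution, the integrand becomes r^4, so

    ∬_D ((x^2 + y^2)^2) dA = ∫_{0}^{2π} ∫_{0}^{4} (r^4) · r dr dθ.

Inner integral (in r): ∫_{0}^{4} (r^4) · r dr = 2048/3.

Outer integral (in θ): ∫_{0}^{2π} (2048/3) dθ = 4096π/3.

Therefore ∬_D ((x^2 + y^2)^2) dA = 4096π/3.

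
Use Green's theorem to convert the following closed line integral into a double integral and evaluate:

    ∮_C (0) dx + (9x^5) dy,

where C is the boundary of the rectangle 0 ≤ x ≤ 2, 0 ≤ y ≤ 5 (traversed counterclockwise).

Green's theorem converts the closed line integral into a double integral over the enclosed region D:

    ∮_C P dx + Q dy = ∬_D (∂Q/∂x - ∂P/∂y) dA.

Here P = 0, Q = 9x^5, so

    ∂Q/∂x = 45x^4,    ∂P/∂y = 0,
    ∂Q/∂x - ∂P/∂y = 45x^4.

D is the region 0 ≤ x ≤ 2, 0 ≤ y ≤ 5. Evaluating the double integral:

    ∬_D (45x^4) dA = ∫_0^{2} ∫_0^{5} (45x^4) dy dx.

Inner (y from 0 to 5): 225x^4.
Outer (x from 0 to 2): 1440.

Therefore ∮_C P dx + Q dy = 1440.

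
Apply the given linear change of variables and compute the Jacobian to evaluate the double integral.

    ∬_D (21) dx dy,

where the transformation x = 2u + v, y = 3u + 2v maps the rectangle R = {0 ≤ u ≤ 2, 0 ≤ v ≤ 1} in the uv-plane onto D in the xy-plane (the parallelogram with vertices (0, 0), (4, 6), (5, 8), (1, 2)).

Compute the Jacobian determinant of (x, y) with respect to (u, v):

    ∂(x,y)/∂(u,v) = | 2  1 | = (2)(2) - (1)(3) = 1.
                   | 3  2 |

Its absolute value is |J| = 1 (the area scaling factor).

Substituting x = 2u + v, y = 3u + 2v into the integrand,

    21 → 21,

so the integral becomes

    ∬_R (21) · |J| du dv = ∫_0^2 ∫_0^1 (21) dv du.

Inner (v): 21.
Outer (u): 42.

Therefore ∬_D (21) dx dy = 42.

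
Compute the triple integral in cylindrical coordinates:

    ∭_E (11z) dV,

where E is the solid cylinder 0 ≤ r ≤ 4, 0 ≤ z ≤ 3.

In cylindrical coordinates, x = r cos(θ), y = r sin(θ), z = z, and dV = r dr dθ dz.

The integrand becomes 11z, so

    ∭_E (11z) dV = ∫_{0}^{2π} ∫_{0}^{4} ∫_{0}^{3} (11z) · r dz dr dθ.

Inner (z): 99r/2.
Middle (r from 0 to 4): 396.
Outer (θ): 792π.

Therefore the triple integral equals 792π.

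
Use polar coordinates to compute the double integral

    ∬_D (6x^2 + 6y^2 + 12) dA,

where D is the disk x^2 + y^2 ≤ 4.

The region D is 0 ≤ r ≤ 2, 0 ≤ θ ≤ 2π in polar coordinates, where x = r cos(θ), y = r sin(θ), and dA = r dr dθ.

Under the substitution, the integrand becomes 6r^2 + 12, so

    ∬_D (6x^2 + 6y^2 + 12) dA = ∫_{0}^{2π} ∫_{0}^{2} (6r^2 + 12) · r dr dθ.

Inner integral (in r): ∫_{0}^{2} (6r^2 + 12) · r dr = 48.

Outer integral (in θ): ∫_{0}^{2π} (48) dθ = 96π.

Therefore ∬_D (6x^2 + 6y^2 + 12) dA = 96π.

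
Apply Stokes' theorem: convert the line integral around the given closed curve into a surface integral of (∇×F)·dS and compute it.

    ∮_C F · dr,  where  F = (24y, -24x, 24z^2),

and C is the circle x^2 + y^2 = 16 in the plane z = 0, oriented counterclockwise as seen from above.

Let S be the flat disk x^2 + y^2 ≤ 16 in the plane z = 0, with upward unit normal n̂ = ẑ. By Stokes' theorem,

    ∮_C F · dr = ∬_S (∇ × F) · n̂ dS = ∬_D (curl F)_z dA,

where D is the disk x^2 + y^2 ≤ 16.

Compute the curl of F = (24y, -24x, 24z^2):
    (∇ × F)_x = ∂F_z/∂y - ∂F_y/∂z = 0,
    (∇ × F)_y = ∂F_x/∂z - ∂F_z/∂x = 0,
    (∇ × F)_z = ∂F_y/∂x - ∂F_x/∂y = -48.

On z = 0, (curl F)_z = -48.

Convert to polar (x = r cos θ, y = r sin θ, dA = r dr dθ); the integrand becomes -48, so

    ∬_D (curl F)_z dA = ∫_0^{2π} ∫_0^{4} (-48) · r dr dθ.

Inner (r from 0 to 4): -384.
Outer (θ from 0 to 2π): -768π.

Therefore ∮_C F · dr = -768π.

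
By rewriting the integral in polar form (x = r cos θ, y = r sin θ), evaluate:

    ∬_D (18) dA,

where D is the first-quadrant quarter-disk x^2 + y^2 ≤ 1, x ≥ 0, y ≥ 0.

The region D is 0 ≤ r ≤ 1, 0 ≤ θ ≤ π/2 in polar coordinates, where x = r cos(θ), y = r sin(θ), and dA = r dr dθ.

Under the substitution, the integrand becomes 18, so

    ∬_D (18) dA = ∫_{0}^{π/2} ∫_{0}^{1} (18) · r dr dθ.

Inner integral (in r): ∫_{0}^{1} (18) · r dr = 9.

Outer integral (in θ): ∫_{0}^{π/2} (9) dθ = 9π/2.

Therefore ∬_D (18) dA = 9π/2.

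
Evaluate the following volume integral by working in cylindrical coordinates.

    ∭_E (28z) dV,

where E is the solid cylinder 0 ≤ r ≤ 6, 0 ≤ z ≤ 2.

In cylindrical coordinates, x = r cos(θ), y = r sin(θ), z = z, and dV = r dr dθ dz.

The integrand becomes 28z, so

    ∭_E (28z) dV = ∫_{0}^{2π} ∫_{0}^{6} ∫_{0}^{2} (28z) · r dz dr dθ.

Inner (z): 56r.
Middle (r from 0 to 6): 1008.
Outer (θ): 2016π.

Therefore the triple integral equals 2016π.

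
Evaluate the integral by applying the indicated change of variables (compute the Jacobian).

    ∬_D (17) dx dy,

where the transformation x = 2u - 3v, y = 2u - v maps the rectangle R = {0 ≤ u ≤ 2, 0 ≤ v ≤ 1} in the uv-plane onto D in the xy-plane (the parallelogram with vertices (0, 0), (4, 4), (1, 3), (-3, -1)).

Compute the Jacobian determinant of (x, y) with respect to (u, v):

    ∂(x,y)/∂(u,v) = | 2  -3 | = (2)(-1) - (-3)(2) = 4.
                   | 2  -1 |

Its absolute value is |J| = 4 (the area scaling factor).

Substituting x = 2u - 3v, y = 2u - v into the integrand,

    17 → 17,

so the integral becomes

    ∬_R (17) · |J| du dv = ∫_0^2 ∫_0^1 (68) dv du.

Inner (v): 68.
Outer (u): 136.

Therefore ∬_D (17) dx dy = 136.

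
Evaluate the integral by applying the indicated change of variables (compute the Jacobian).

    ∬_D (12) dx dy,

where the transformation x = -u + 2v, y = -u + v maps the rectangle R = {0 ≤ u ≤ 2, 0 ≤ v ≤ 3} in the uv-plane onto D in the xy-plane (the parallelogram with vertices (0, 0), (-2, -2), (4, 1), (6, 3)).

Compute the Jacobian determinant of (x, y) with respect to (u, v):

    ∂(x,y)/∂(u,v) = | -1  2 | = (-1)(1) - (2)(-1) = 1.
                   | -1  1 |

Its absolute value is |J| = 1 (the area scaling factor).

Substituting x = -u + 2v, y = -u + v into the integrand,

    12 → 12,

so the integral becomes

    ∬_R (12) · |J| du dv = ∫_0^2 ∫_0^3 (12) dv du.

Inner (v): 36.
Outer (u): 72.

Therefore ∬_D (12) dx dy = 72.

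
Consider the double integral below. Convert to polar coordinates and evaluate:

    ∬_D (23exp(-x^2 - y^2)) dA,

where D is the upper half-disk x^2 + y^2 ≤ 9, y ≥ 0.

The region D is 0 ≤ r ≤ 3, 0 ≤ θ ≤ π in polar coordinates, where x = r cos(θ), y = r sin(θ), and dA = r dr dθ.

Under the substitution, the integrand becomes 23exp(-r^2), so

    ∬_D (23exp(-x^2 - y^2)) dA = ∫_{0}^{π} ∫_{0}^{3} (23exp(-r^2)) · r dr dθ.

Inner integral (in r): ∫_{0}^{3} (23exp(-r^2)) · r dr = 23/2 - 23exp(-9)/2.

Outer integral (in θ): ∫_{0}^{π} (23/2 - 23exp(-9)/2) dθ = -23π (1 - exp(9))exp(-9)/2.

Therefore ∬_D (23exp(-x^2 - y^2)) dA = -23π (1 - exp(9))exp(-9)/2.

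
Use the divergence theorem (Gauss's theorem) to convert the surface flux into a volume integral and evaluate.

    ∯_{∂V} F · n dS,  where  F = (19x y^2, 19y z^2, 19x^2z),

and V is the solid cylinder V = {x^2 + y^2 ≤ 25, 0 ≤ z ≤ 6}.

By the divergence theorem,

    ∯_{∂V} F · n dS = ∭_V (∇ · F) dV.

Compute the divergence:
    ∇ · F = ∂F_x/∂x + ∂F_y/∂y + ∂F_z/∂z = 19y^2 + 19z^2 + 19x^2 = 19x^2 + 19y^2 + 19z^2.

In cylindrical coordinates, x = r cos(θ), y = r sin(θ), z = z, dV = r dr dθ dz, with 0 ≤ r ≤ 5, 0 ≤ θ ≤ 2π, 0 ≤ z ≤ 6.

The integrand, after substitution and multiplying by the volume element, becomes (19r^2 + 19z^2) · r, so

    ∭_V (∇·F) dV = ∫_0^{2π} ∫_0^{5} ∫_0^{6} (19r^2 + 19z^2) · r dz dr dθ.

Inner (z from 0 to 6): 114r (r^2 + 12).
Middle (r from 0 to 5): 69825/2.
Outer (θ from 0 to 2π): 69825π.

Therefore ∯_{∂V} F · n dS = 69825π.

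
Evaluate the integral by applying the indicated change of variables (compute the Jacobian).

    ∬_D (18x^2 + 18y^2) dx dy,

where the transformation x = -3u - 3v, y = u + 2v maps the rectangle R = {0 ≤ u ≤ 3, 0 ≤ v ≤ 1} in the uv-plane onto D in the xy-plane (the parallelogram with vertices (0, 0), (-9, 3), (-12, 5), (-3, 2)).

Compute the Jacobian determinant of (x, y) with respect to (u, v):

    ∂(x,y)/∂(u,v) = | -3  -3 | = (-3)(2) - (-3)(1) = -3.
                   | 1  2 |

Its absolute value is |J| = 3 (the area scaling factor).

Substituting x = -3u - 3v, y = u + 2v into the integrand,

    18x^2 + 18y^2 → 180u^2 + 396u v + 234v^2,

so the integral becomes

    ∬_R (180u^2 + 396u v + 234v^2) · |J| du dv = ∫_0^3 ∫_0^1 (540u^2 + 1188u v + 702v^2) dv du.

Inner (v): 540u^2 + 594u + 234.
Outer (u): 8235.

Therefore ∬_D (18x^2 + 18y^2) dx dy = 8235.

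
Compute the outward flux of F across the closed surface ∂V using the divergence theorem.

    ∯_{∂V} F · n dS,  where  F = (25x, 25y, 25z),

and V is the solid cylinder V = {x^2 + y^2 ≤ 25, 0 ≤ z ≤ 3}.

By the divergence theorem,

    ∯_{∂V} F · n dS = ∭_V (∇ · F) dV.

Compute the divergence:
    ∇ · F = ∂F_x/∂x + ∂F_y/∂y + ∂F_z/∂z = 25 + 25 + 25 = 75.

In cylindrical coordinates, x = r cos(θ), y = r sin(θ), z = z, dV = r dr dθ dz, with 0 ≤ r ≤ 5, 0 ≤ θ ≤ 2π, 0 ≤ z ≤ 3.

The integrand, after substitution and multiplying by the volume element, becomes (75) · r, so

    ∭_V (∇·F) dV = ∫_0^{2π} ∫_0^{5} ∫_0^{3} (75) · r dz dr dθ.

Inner (z from 0 to 3): 225r.
Middle (r from 0 to 5): 5625/2.
Outer (θ from 0 to 2π): 5625π.

Therefore ∯_{∂V} F · n dS = 5625π.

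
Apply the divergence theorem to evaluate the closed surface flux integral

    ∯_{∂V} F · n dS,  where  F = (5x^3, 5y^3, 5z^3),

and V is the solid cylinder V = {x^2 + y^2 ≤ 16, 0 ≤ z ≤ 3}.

By the divergence theorem,

    ∯_{∂V} F · n dS = ∭_V (∇ · F) dV.

Compute the divergence:
    ∇ · F = ∂F_x/∂x + ∂F_y/∂y + ∂F_z/∂z = 15x^2 + 15y^2 + 15z^2.

In cylindrical coordinates, x = r cos(θ), y = r sin(θ), z = z, dV = r dr dθ dz, with 0 ≤ r ≤ 4, 0 ≤ θ ≤ 2π, 0 ≤ z ≤ 3.

The integrand, after substitution and multiplying by the volume element, becomes (15r^2 + 15z^2) · r, so

    ∭_V (∇·F) dV = ∫_0^{2π} ∫_0^{4} ∫_0^{3} (15r^2 + 15z^2) · r dz dr dθ.

Inner (z from 0 to 3): 45r (r^2 + 3).
Middle (r from 0 to 4): 3960.
Outer (θ from 0 to 2π): 7920π.

Therefore ∯_{∂V} F · n dS = 7920π.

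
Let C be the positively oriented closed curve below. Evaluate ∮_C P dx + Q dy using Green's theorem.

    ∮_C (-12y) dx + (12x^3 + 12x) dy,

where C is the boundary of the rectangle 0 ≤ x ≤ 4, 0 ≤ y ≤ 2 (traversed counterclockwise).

Green's theorem converts the closed line integral into a double integral over the enclosed region D:

    ∮_C P dx + Q dy = ∬_D (∂Q/∂x - ∂P/∂y) dA.

Here P = -12y, Q = 12x^3 + 12x, so

    ∂Q/∂x = 36x^2 + 12,    ∂P/∂y = -12,
    ∂Q/∂x - ∂P/∂y = 36x^2 + 24.

D is the region 0 ≤ x ≤ 4, 0 ≤ y ≤ 2. Evaluating the double integral:

    ∬_D (36x^2 + 24) dA = ∫_0^{4} ∫_0^{2} (36x^2 + 24) dy dx.

Inner (y from 0 to 2): 72x^2 + 48.
Outer (x from 0 to 4): 1728.

Therefore ∮_C P dx + Q dy = 1728.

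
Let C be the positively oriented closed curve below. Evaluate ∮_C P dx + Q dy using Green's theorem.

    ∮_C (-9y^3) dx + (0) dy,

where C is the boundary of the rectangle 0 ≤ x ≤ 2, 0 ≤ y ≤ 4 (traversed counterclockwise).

Green's theorem converts the closed line integral into a double integral over the enclosed region D:

    ∮_C P dx + Q dy = ∬_D (∂Q/∂x - ∂P/∂y) dA.

Here P = -9y^3, Q = 0, so

    ∂Q/∂x = 0,    ∂P/∂y = -27y^2,
    ∂Q/∂x - ∂P/∂y = 27y^2.

D is the region 0 ≤ x ≤ 2, 0 ≤ y ≤ 4. Evaluating the double integral:

    ∬_D (27y^2) dA = ∫_0^{2} ∫_0^{4} (27y^2) dy dx.

Inner (y from 0 to 4): 576.
Outer (x from 0 to 2): 1152.

Therefore ∮_C P dx + Q dy = 1152.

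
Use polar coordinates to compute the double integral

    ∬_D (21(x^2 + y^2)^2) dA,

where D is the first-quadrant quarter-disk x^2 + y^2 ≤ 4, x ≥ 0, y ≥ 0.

The region D is 0 ≤ r ≤ 2, 0 ≤ θ ≤ π/2 in polar coordinates, where x = r cos(θ), y = r sin(θ), and dA = r dr dθ.

Under the substitution, the integrand becomes 21r^4, so

    ∬_D (21(x^2 + y^2)^2) dA = ∫_{0}^{π/2} ∫_{0}^{2} (21r^4) · r dr dθ.

Inner integral (in r): ∫_{0}^{2} (21r^4) · r dr = 224.

Outer integral (in θ): ∫_{0}^{π/2} (224) dθ = 112π.

Therefore ∬_D (21(x^2 + y^2)^2) dA = 112π.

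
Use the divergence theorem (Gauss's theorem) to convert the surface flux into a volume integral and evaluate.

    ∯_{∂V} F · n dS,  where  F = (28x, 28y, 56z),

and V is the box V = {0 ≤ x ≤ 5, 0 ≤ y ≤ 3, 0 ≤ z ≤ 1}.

By the divergence theorem,

    ∯_{∂V} F · n dS = ∭_V (∇ · F) dV.

Compute the divergence:
    ∇ · F = ∂F_x/∂x + ∂F_y/∂y + ∂F_z/∂z = 28 + 28 + 56 = 112.

V is a rectangular box, so dV = dx dy dz with 0 ≤ x ≤ 5, 0 ≤ y ≤ 3, 0 ≤ z ≤ 1.

Integrate (112) over V as an iterated integral:

    ∭_V (∇·F) dV = ∫_0^{5} ∫_0^{3} ∫_0^{1} (112) dz dy dx.

Inner (z from 0 to 1): 112.
Middle (y from 0 to 3): 336.
Outer (x from 0 to 5): 1680.

Therefore ∯_{∂V} F · n dS = 1680.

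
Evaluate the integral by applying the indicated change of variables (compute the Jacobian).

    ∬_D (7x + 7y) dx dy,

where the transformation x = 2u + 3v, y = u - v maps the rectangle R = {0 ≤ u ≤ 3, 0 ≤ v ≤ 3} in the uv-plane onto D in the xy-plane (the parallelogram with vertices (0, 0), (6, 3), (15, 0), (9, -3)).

Compute the Jacobian determinant of (x, y) with respect to (u, v):

    ∂(x,y)/∂(u,v) = | 2  3 | = (2)(-1) - (3)(1) = -5.
                   | 1  -1 |

Its absolute value is |J| = 5 (the area scaling factor).

Substituting x = 2u + 3v, y = u - v into the integrand,

    7x + 7y → 21u + 14v,

so the integral becomes

    ∬_R (21u + 14v) · |J| du dv = ∫_0^3 ∫_0^3 (105u + 70v) dv du.

Inner (v): 315u + 315.
Outer (u): 4725/2.

Therefore ∬_D (7x + 7y) dx dy = 4725/2.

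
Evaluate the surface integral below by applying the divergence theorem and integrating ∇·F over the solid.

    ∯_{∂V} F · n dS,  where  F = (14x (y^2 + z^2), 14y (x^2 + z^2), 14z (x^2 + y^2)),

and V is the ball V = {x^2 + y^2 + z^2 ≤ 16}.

By the divergence theorem,

    ∯_{∂V} F · n dS = ∭_V (∇ · F) dV.

Compute the divergence:
    ∇ · F = ∂F_x/∂x + ∂F_y/∂y + ∂F_z/∂z = 14y^2 + 14z^2 + 14x^2 + 14z^2 + 14x^2 + 14y^2 = 28x^2 + 28y^2 + 28z^2.

In spherical coordinates, x = ρ sin(φ) cos(θ), y = ρ sin(φ) sin(θ), z = ρ cos(φ), dV = ρ^2 sin(φ) dρ dφ dθ, with 0 ≤ ρ ≤ 4, 0 ≤ φ ≤ π, 0 ≤ θ ≤ 2π.

The integrand, after substitution and multiplying by the volume element, becomes (28ρ^2) · ρ^2 sin(φ), so

    ∭_V (∇·F) dV = ∫_0^{2π} ∫_0^{π} ∫_0^{4} (28ρ^2) · ρ^2 sin(φ) dρ dφ dθ.

Inner (ρ from 0 to 4): 28672sin(φ)/5.
Middle (φ from 0 to π): 57344/5.
Outer (θ from 0 to 2π): 114688π/5.

Therefore ∯_{∂V} F · n dS = 114688π/5.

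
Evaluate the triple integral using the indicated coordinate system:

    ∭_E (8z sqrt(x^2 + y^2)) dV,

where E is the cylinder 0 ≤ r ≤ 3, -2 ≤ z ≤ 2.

In cylindrical coordinates, x = r cos(θ), y = r sin(θ), z = z, and dV = r dr dθ dz.

The integrand becomes 8r z, so

    ∭_E (8z sqrt(x^2 + y^2)) dV = ∫_{0}^{2π} ∫_{0}^{3} ∫_{-2}^{2} (8r z) · r dz dr dθ.

Inner (z): 0.
Middle (r from 0 to 3): 0.
Outer (θ): 0.

Therefore the triple integral equals 0.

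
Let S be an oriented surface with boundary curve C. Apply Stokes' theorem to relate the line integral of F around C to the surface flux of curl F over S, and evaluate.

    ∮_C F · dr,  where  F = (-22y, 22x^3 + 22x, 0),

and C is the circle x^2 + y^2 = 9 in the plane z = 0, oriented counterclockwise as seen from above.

Let S be the flat disk x^2 + y^2 ≤ 9 in the plane z = 0, with upward unit normal n̂ = ẑ. By Stokes' theorem,

    ∮_C F · dr = ∬_S (∇ × F) · n̂ dS = ∬_D (curl F)_z dA,

where D is the disk x^2 + y^2 ≤ 9.

Compute the curl of F = (-22y, 22x^3 + 22x, 0):
    (∇ × F)_x = ∂F_z/∂y - ∂F_y/∂z = 0,
    (∇ × F)_y = ∂F_x/∂z - ∂F_z/∂x = 0,
    (∇ × F)_z = ∂F_y/∂x - ∂F_x/∂y = 66x^2 + 44.

On z = 0, (curl F)_z = 66x^2 + 44.

Convert to polar (x = r cos θ, y = r sin θ, dA = r dr dθ); the integrand becomes 66r^2cos(θ)^2 + 44, so

    ∬_D (curl F)_z dA = ∫_0^{2π} ∫_0^{3} (66r^2cos(θ)^2 + 44) · r dr dθ.

Inner (r from 0 to 3): 2673cos(θ)^2/2 + 198.
Outer (θ from 0 to 2π): 3465π/2.

Therefore ∮_C F · dr = 3465π/2.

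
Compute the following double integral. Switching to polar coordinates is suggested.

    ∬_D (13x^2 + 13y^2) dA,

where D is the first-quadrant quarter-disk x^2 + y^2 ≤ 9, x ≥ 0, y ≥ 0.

The region D is 0 ≤ r ≤ 3, 0 ≤ θ ≤ π/2 in polar coordinates, where x = r cos(θ), y = r sin(θ), and dA = r dr dθ.

Under the substitution, the integrand becomes 13r^2, so

    ∬_D (13x^2 + 13y^2) dA = ∫_{0}^{π/2} ∫_{0}^{3} (13r^2) · r dr dθ.

Inner integral (in r): ∫_{0}^{3} (13r^2) · r dr = 1053/4.

Outer integral (in θ): ∫_{0}^{π/2} (1053/4) dθ = 1053π/8.

Therefore ∬_D (13x^2 + 13y^2) dA = 1053π/8.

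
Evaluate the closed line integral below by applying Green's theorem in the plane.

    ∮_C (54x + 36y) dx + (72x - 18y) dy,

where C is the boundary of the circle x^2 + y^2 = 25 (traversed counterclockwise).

Green's theorem converts the closed line integral into a double integral over the enclosed region D:

    ∮_C P dx + Q dy = ∬_D (∂Q/∂x - ∂P/∂y) dA.

Here P = 54x + 36y, Q = 72x - 18y, so

    ∂Q/∂x = 72,    ∂P/∂y = 36,
    ∂Q/∂x - ∂P/∂y = 36.

D is the region x^2 + y^2 ≤ 25. Evaluating the double integral:

In polar coordinates (x = r cos θ, y = r sin θ, dA = r dr dθ) the integrand becomes 36, so

    ∬_D (36) dA = ∫_0^{2π} ∫_0^{5} (36) · r dr dθ.

Inner (r from 0 to 5): 450.
Outer (θ from 0 to 2π): 900π.

Therefore ∮_C P dx + Q dy = 900π.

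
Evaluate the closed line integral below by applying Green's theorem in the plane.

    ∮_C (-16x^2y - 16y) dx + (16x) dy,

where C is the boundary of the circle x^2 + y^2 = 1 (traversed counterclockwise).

Green's theorem converts the closed line integral into a double integral over the enclosed region D:

    ∮_C P dx + Q dy = ∬_D (∂Q/∂x - ∂P/∂y) dA.

Here P = -16x^2y - 16y, Q = 16x, so

    ∂Q/∂x = 16,    ∂P/∂y = -16x^2 - 16,
    ∂Q/∂x - ∂P/∂y = 16x^2 + 32.

D is the region x^2 + y^2 ≤ 1. Evaluating the double integral:

In polar coordinates (x = r cos θ, y = r sin θ, dA = r dr dθ) the integrand becomes 16r^2cos(θ)^2 + 32, so

    ∬_D (16x^2 + 32) dA = ∫_0^{2π} ∫_0^{1} (16r^2cos(θ)^2 + 32) · r dr dθ.

Inner (r from 0 to 1): 4cos(θ)^2 + 16.
Outer (θ from 0 to 2π): 36π.

Therefore ∮_C P dx + Q dy = 36π.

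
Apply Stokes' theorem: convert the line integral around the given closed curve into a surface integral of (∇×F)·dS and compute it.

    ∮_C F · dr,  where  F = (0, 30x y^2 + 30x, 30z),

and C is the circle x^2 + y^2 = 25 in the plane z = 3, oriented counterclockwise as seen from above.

Let S be the flat disk x^2 + y^2 ≤ 25 in the plane z = 3, with upward unit normal n̂ = ẑ. By Stokes' theorem,

    ∮_C F · dr = ∬_S (∇ × F) · n̂ dS = ∬_D (curl F)_z dA,

where D is the disk x^2 + y^2 ≤ 25.

Compute the curl of F = (0, 30x y^2 + 30x, 30z):
    (∇ × F)_x = ∂F_z/∂y - ∂F_y/∂z = 0,
    (∇ × F)_y = ∂F_x/∂z - ∂F_z/∂x = 0,
    (∇ × F)_z = ∂F_y/∂x - ∂F_x/∂y = 30y^2 + 30.

On z = 3, (curl F)_z = 30y^2 + 30.

Convert to polar (x = r cos θ, y = r sin θ, dA = r dr dθ); the integrand becomes 30r^2sin(θ)^2 + 30, so

    ∬_D (curl F)_z dA = ∫_0^{2π} ∫_0^{5} (30r^2sin(θ)^2 + 30) · r dr dθ.

Inner (r from 0 to 5): 9375sin(θ)^2/2 + 375.
Outer (θ from 0 to 2π): 10875π/2.

Therefore ∮_C F · dr = 10875π/2.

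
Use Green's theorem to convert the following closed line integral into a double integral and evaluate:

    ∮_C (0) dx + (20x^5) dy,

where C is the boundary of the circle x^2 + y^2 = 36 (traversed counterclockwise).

Green's theorem converts the closed line integral into a double integral over the enclosed region D:

    ∮_C P dx + Q dy = ∬_D (∂Q/∂x - ∂P/∂y) dA.

Here P = 0, Q = 20x^5, so

    ∂Q/∂x = 100x^4,    ∂P/∂y = 0,
    ∂Q/∂x - ∂P/∂y = 100x^4.

D is the region x^2 + y^2 ≤ 36. Evaluating the double integral:

In polar coordinates (x = r cos θ, y = r sin θ, dA = r dr dθ) the integrand becomes 100r^4cos(θ)^4, so

    ∬_D (100x^4) dA = ∫_0^{2π} ∫_0^{6} (100r^4cos(θ)^4) · r dr dθ.

Inner (r from 0 to 6): 777600cos(θ)^4.
Outer (θ from 0 to 2π): 583200π.

Therefore ∮_C P dx + Q dy = 583200π.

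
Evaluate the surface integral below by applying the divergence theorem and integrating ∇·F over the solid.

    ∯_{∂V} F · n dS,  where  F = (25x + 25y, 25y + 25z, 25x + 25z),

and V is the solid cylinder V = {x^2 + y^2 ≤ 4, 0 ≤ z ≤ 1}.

By the divergence theorem,

    ∯_{∂V} F · n dS = ∭_V (∇ · F) dV.

Compute the divergence:
    ∇ · F = ∂F_x/∂x + ∂F_y/∂y + ∂F_z/∂z = 25 + 25 + 25 = 75.

In cylindrical coordinates, x = r cos(θ), y = r sin(θ), z = z, dV = r dr dθ dz, with 0 ≤ r ≤ 2, 0 ≤ θ ≤ 2π, 0 ≤ z ≤ 1.

The integrand, after substitution and multiplying by the volume element, becomes (75) · r, so

    ∭_V (∇·F) dV = ∫_0^{2π} ∫_0^{2} ∫_0^{1} (75) · r dz dr dθ.

Inner (z from 0 to 1): 75r.
Middle (r from 0 to 2): 150.
Outer (θ from 0 to 2π): 300π.

Therefore ∯_{∂V} F · n dS = 300π.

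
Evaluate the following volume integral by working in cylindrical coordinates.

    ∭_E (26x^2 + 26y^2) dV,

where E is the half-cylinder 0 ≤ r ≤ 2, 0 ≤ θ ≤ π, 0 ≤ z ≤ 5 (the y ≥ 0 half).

In cylindrical coordinates, x = r cos(θ), y = r sin(θ), z = z, and dV = r dr dθ dz.

The integrand becomes 26r^2, so

    ∭_E (26x^2 + 26y^2) dV = ∫_{0}^{π} ∫_{0}^{2} ∫_{0}^{5} (26r^2) · r dz dr dθ.

Inner (z): 130r^3.
Middle (r from 0 to 2): 520.
Outer (θ): 520π.

Therefore the triple integral equals 520π.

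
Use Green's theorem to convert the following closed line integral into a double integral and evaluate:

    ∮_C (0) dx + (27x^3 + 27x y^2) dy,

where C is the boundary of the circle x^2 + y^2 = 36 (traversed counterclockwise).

Green's theorem converts the closed line integral into a double integral over the enclosed region D:

    ∮_C P dx + Q dy = ∬_D (∂Q/∂x - ∂P/∂y) dA.

Here P = 0, Q = 27x^3 + 27x y^2, so

    ∂Q/∂x = 81x^2 + 27y^2,    ∂P/∂y = 0,
    ∂Q/∂x - ∂P/∂y = 81x^2 + 27y^2.

D is the region x^2 + y^2 ≤ 36. Evaluating the double integral:

In polar coordinates (x = r cos θ, y = r sin θ, dA = r dr dθ) the integrand becomes 27r^2(cos(2θ) + 2), so

    ∬_D (81x^2 + 27y^2) dA = ∫_0^{2π} ∫_0^{6} (27r^2(cos(2θ) + 2)) · r dr dθ.

Inner (r from 0 to 6): 8748cos(2θ) + 17496.
Outer (θ from 0 to 2π): 34992π.

Therefore ∮_C P dx + Q dy = 34992π.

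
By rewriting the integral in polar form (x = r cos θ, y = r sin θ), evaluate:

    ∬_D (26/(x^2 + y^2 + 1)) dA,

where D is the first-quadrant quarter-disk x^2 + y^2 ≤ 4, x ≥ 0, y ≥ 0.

The region D is 0 ≤ r ≤ 2, 0 ≤ θ ≤ π/2 in polar coordinates, where x = r cos(θ), y = r sin(θ), and dA = r dr dθ.

Under the substitution, the integrand becomes 26/(r^2 + 1), so

    ∬_D (26/(x^2 + y^2 + 1)) dA = ∫_{0}^{π/2} ∫_{0}^{2} (26/(r^2 + 1)) · r dr dθ.

Inner integral (in r): ∫_{0}^{2} (26/(r^2 + 1)) · r dr = log(1220703125).

Outer integral (in θ): ∫_{0}^{π/2} (log(1220703125)) dθ = log(1220703125^(π/2)).

Therefore ∬_D (26/(x^2 + y^2 + 1)) dA = log(1220703125^(π/2)).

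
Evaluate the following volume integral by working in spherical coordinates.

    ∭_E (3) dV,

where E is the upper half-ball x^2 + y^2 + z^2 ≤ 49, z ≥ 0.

In spherical coordinates, x = ρ sin(φ) cos(θ), y = ρ sin(φ) sin(θ), z = ρ cos(φ), and dV = ρ^2 sin(φ) dρ dφ dθ.

The integrand becomes 3, so

    ∭_E (3) dV = ∫_{0}^{2π} ∫_{0}^{π/2} ∫_{0}^{7} (3) · ρ^2 sin(φ) dρ dφ dθ.

Inner (ρ): 343sin(φ).
Middle (φ): 343.
Outer (θ): 686π.

Therefore the triple integral equals 686π.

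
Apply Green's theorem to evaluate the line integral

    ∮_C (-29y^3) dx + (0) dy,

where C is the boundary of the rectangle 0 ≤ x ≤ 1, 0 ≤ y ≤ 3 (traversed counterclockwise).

Green's theorem converts the closed line integral into a double integral over the enclosed region D:

    ∮_C P dx + Q dy = ∬_D (∂Q/∂x - ∂P/∂y) dA.

Here P = -29y^3, Q = 0, so

    ∂Q/∂x = 0,    ∂P/∂y = -87y^2,
    ∂Q/∂x - ∂P/∂y = 87y^2.

D is the region 0 ≤ x ≤ 1, 0 ≤ y ≤ 3. Evaluating the double integral:

    ∬_D (87y^2) dA = ∫_0^{1} ∫_0^{3} (87y^2) dy dx.

Inner (y from 0 to 3): 783.
Outer (x from 0 to 1): 783.

Therefore ∮_C P dx + Q dy = 783.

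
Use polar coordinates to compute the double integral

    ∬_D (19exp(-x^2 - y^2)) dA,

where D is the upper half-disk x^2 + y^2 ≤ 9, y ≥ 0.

The region D is 0 ≤ r ≤ 3, 0 ≤ θ ≤ π in polar coordinates, where x = r cos(θ), y = r sin(θ), and dA = r dr dθ.

Under the substitution, the integrand becomes 19exp(-r^2), so

    ∬_D (19exp(-x^2 - y^2)) dA = ∫_{0}^{π} ∫_{0}^{3} (19exp(-r^2)) · r dr dθ.

Inner integral (in r): ∫_{0}^{3} (19exp(-r^2)) · r dr = 19/2 - 19exp(-9)/2.

Outer integral (in θ): ∫_{0}^{π} (19/2 - 19exp(-9)/2) dθ = -19π (1 - exp(9))exp(-9)/2.

Therefore ∬_D (19exp(-x^2 - y^2)) dA = -19π (1 - exp(9))exp(-9)/2.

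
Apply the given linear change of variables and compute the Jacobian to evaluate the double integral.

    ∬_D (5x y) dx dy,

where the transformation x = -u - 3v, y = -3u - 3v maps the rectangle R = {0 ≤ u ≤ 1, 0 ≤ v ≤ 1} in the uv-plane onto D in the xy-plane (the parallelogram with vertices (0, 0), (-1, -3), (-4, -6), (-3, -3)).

Compute the Jacobian determinant of (x, y) with respect to (u, v):

    ∂(x,y)/∂(u,v) = | -1  -3 | = (-1)(-3) - (-3)(-3) = -6.
                   | -3  -3 |

Its absolute value is |J| = 6 (the area scaling factor).

Substituting x = -u - 3v, y = -3u - 3v into the integrand,

    5x y → 15u^2 + 60u v + 45v^2,

so the integral becomes

    ∬_R (15u^2 + 60u v + 45v^2) · |J| du dv = ∫_0^1 ∫_0^1 (90u^2 + 360u v + 270v^2) dv du.

Inner (v): 90u^2 + 180u + 90.
Outer (u): 210.

Therefore ∬_D (5x y) dx dy = 210.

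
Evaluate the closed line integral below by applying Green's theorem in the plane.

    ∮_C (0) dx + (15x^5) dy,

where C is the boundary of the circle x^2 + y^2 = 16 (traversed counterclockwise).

Green's theorem converts the closed line integral into a double integral over the enclosed region D:

    ∮_C P dx + Q dy = ∬_D (∂Q/∂x - ∂P/∂y) dA.

Here P = 0, Q = 15x^5, so

    ∂Q/∂x = 75x^4,    ∂P/∂y = 0,
    ∂Q/∂x - ∂P/∂y = 75x^4.

D is the region x^2 + y^2 ≤ 16. Evaluating the double integral:

In polar coordinates (x = r cos θ, y = r sin θ, dA = r dr dθ) the integrand becomes 75r^4cos(θ)^4, so

    ∬_D (75x^4) dA = ∫_0^{2π} ∫_0^{4} (75r^4cos(θ)^4) · r dr dθ.

Inner (r from 0 to 4): 51200cos(θ)^4.
Outer (θ from 0 to 2π): 38400π.

Therefore ∮_C P dx + Q dy = 38400π.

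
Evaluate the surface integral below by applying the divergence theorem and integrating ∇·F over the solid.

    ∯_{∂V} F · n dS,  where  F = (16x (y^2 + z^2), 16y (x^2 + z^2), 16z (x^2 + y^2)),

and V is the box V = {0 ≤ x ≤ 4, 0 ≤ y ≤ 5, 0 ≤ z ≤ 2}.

By the divergence theorem,

    ∯_{∂V} F · n dS = ∭_V (∇ · F) dV.

Compute the divergence:
    ∇ · F = ∂F_x/∂x + ∂F_y/∂y + ∂F_z/∂z = 16y^2 + 16z^2 + 16x^2 + 16z^2 + 16x^2 + 16y^2 = 32x^2 + 32y^2 + 32z^2.

V is a rectangular box, so dV = dx dy dz with 0 ≤ x ≤ 4, 0 ≤ y ≤ 5, 0 ≤ z ≤ 2.

Integrate (32x^2 + 32y^2 + 32z^2) over V as an iterated integral:

    ∭_V (∇·F) dV = ∫_0^{4} ∫_0^{5} ∫_0^{2} (32x^2 + 32y^2 + 32z^2) dz dy dx.

Inner (z from 0 to 2): 64x^2 + 64y^2 + 256/3.
Middle (y from 0 to 5): 320x^2 + 9280/3.
Outer (x from 0 to 4): 19200.

Therefore ∯_{∂V} F · n dS = 19200.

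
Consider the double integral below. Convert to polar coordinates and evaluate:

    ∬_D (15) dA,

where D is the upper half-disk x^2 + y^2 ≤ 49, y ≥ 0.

The region D is 0 ≤ r ≤ 7, 0 ≤ θ ≤ π in polar coordinates, where x = r cos(θ), y = r sin(θ), and dA = r dr dθ.

Under the substitution, the integrand becomes 15, so

    ∬_D (15) dA = ∫_{0}^{π} ∫_{0}^{7} (15) · r dr dθ.

Inner integral (in r): ∫_{0}^{7} (15) · r dr = 735/2.

Outer integral (in θ): ∫_{0}^{π} (735/2) dθ = 735π/2.

Therefore ∬_D (15) dA = 735π/2.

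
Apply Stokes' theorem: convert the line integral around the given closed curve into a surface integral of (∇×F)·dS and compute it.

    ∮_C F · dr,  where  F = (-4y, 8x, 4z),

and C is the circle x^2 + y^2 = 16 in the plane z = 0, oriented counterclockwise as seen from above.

Let S be the flat disk x^2 + y^2 ≤ 16 in the plane z = 0, with upward unit normal n̂ = ẑ. By Stokes' theorem,

    ∮_C F · dr = ∬_S (∇ × F) · n̂ dS = ∬_D (curl F)_z dA,

where D is the disk x^2 + y^2 ≤ 16.

Compute the curl of F = (-4y, 8x, 4z):
    (∇ × F)_x = ∂F_z/∂y - ∂F_y/∂z = 0,
    (∇ × F)_y = ∂F_x/∂z - ∂F_z/∂x = 0,
    (∇ × F)_z = ∂F_y/∂x - ∂F_x/∂y = 12.

On z = 0, (curl F)_z = 12.

Convert to polar (x = r cos θ, y = r sin θ, dA = r dr dθ); the integrand becomes 12, so

    ∬_D (curl F)_z dA = ∫_0^{2π} ∫_0^{4} (12) · r dr dθ.

Inner (r from 0 to 4): 96.
Outer (θ from 0 to 2π): 192π.

Therefore ∮_C F · dr = 192π.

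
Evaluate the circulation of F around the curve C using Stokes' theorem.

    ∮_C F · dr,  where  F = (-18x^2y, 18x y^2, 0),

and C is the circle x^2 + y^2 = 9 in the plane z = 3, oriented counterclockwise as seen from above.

Let S be the flat disk x^2 + y^2 ≤ 9 in the plane z = 3, with upward unit normal n̂ = ẑ. By Stokes' theorem,

    ∮_C F · dr = ∬_S (∇ × F) · n̂ dS = ∬_D (curl F)_z dA,

where D is the disk x^2 + y^2 ≤ 9.

Compute the curl of F = (-18x^2y, 18x y^2, 0):
    (∇ × F)_x = ∂F_z/∂y - ∂F_y/∂z = 0,
    (∇ × F)_y = ∂F_x/∂z - ∂F_z/∂x = 0,
    (∇ × F)_z = ∂F_y/∂x - ∂F_x/∂y = 18x^2 + 18y^2.

On z = 3, (curl F)_z = 18x^2 + 18y^2.

Convert to polar (x = r cos θ, y = r sin θ, dA = r dr dθ); the integrand becomes 18r^2, so

    ∬_D (curl F)_z dA = ∫_0^{2π} ∫_0^{3} (18r^2) · r dr dθ.

Inner (r from 0 to 3): 729/2.
Outer (θ from 0 to 2π): 729π.

Therefore ∮_C F · dr = 729π.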